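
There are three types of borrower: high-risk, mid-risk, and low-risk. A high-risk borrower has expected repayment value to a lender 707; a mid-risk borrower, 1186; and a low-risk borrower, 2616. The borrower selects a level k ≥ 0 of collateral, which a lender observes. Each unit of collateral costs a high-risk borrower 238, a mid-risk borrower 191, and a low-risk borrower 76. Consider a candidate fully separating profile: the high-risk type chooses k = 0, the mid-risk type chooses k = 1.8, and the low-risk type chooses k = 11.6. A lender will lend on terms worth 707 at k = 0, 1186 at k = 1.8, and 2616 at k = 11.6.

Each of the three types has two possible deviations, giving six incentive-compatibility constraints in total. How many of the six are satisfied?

5

Low-risk (own payoff 2616 − 76×11.6 = 1734.4): to k=0 gives 707 → no gain ✓; to k=1.8 gives 1186 − 76×1.8 = 1049.2 → no gain ✓.
Mid-risk (own payoff 1186 − 191×1.8 = 842.2): to k=0 gives 707 → no gain ✓; to k=11.6 gives 2616 − 191×11.6 = 400.4 → no gain ✓.
High-risk (own payoff 707): to k=1.8 gives 1186 − 238×1.8 = 757.6 → profitable ✗; to k=11.6 gives 2616 − 238×11.6 = -144.8 → no gain ✓.
5 of the 6 constraints hold; not an equilibrium.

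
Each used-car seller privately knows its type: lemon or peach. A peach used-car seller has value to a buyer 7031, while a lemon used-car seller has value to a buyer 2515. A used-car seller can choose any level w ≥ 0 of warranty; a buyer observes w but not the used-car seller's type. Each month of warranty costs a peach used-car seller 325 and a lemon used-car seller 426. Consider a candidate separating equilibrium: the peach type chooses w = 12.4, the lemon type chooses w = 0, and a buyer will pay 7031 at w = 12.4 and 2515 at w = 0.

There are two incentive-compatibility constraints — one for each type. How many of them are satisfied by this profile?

Peach type: signal → 7031 − 325 × 12.4 = 3001; deviate to 0 → 2515. IC holds (3001 ≥ 2515).
Lemon type: stay at 0 → 2515; mimic → 7031 − 426 × 12.4 = 1748.6. IC holds (2515 ≥ 1748.6).
2 of 2 constraints hold, so this is a separating equilibrium.

2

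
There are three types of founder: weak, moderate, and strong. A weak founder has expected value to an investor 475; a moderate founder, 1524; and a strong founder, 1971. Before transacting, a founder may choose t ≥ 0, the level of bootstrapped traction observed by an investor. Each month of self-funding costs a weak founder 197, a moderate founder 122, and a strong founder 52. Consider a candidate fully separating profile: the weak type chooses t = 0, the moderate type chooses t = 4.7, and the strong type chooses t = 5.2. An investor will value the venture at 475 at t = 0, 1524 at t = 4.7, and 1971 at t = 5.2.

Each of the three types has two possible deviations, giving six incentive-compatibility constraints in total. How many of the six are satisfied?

3

Weak (own payoff 475): to t=4.7 gives 1524 − 197×4.7 = 598.1 → profitable ✗; to t=5.2 gives 1971 − 197×5.2 = 946.6 → profitable ✗.
Moderate (own payoff 1524 − 122×4.7 = 950.6): to t=0 gives 475 → no gain ✓; to t=5.2 gives 1971 − 122×5.2 = 1336.6 → profitable ✗.
Strong (own payoff 1971 − 52×5.2 = 1700.6): to t=0 gives 475 → no gain ✓; to t=4.7 gives 1524 − 52×4.7 = 1279.6 → no gain ✓.
3 of the 6 constraints hold; not an equilibrium.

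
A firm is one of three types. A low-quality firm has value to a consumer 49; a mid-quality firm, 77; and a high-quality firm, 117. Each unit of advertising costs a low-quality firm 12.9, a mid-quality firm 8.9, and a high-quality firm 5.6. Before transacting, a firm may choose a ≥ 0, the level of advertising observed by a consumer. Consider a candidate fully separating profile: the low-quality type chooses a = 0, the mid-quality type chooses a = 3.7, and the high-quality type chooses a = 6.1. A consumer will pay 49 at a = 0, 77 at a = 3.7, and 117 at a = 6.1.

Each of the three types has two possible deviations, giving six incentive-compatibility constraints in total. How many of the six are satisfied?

4

Low-quality (own payoff 49): to a=3.7 gives 77 − 12.9×3.7 = 29.27 → no gain ✓; to a=6.1 gives 117 − 12.9×6.1 = 38.31 → no gain ✓.
Mid-quality (own payoff 77 − 8.9×3.7 = 44.07): to a=0 gives 49 → profitable ✗; to a=6.1 gives 117 − 8.9×6.1 = 62.71 → profitable ✗.
High-quality (own payoff 117 − 5.6×6.1 = 82.84): to a=0 gives 49 → no gain ✓; to a=3.7 gives 77 − 5.6×3.7 = 56.28 → no gain ✓.
4 of the 6 constraints hold; not an equilibrium.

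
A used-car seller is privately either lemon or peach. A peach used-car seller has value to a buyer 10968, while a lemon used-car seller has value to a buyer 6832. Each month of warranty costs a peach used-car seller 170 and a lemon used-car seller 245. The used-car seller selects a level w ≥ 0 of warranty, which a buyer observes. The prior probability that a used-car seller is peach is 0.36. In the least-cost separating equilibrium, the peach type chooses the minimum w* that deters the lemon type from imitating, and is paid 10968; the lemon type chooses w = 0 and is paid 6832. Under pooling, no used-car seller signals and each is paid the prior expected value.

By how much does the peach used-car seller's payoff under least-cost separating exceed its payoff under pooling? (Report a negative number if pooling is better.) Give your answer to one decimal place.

-222.8

Least-cost separating signal: w* solves 6832 = 10968 − 245·w*, so w* = (10968 − 6832)/245 ≈ 16.8816.
Peach type's separating payoff: 10968 − 170 × w* = 10968 − 170 × (10968 − 6832)/245 = 10968 − 703120/245 ≈ 8098.122.
Pooling payoff: 0.36 × 10968 + 0.64 × 6832 = 8320.96.
Difference: 8098.122 − 8320.96 = -222.838, i.e. -222.8 to one decimal place.
The peach type would prefer the pooling outcome.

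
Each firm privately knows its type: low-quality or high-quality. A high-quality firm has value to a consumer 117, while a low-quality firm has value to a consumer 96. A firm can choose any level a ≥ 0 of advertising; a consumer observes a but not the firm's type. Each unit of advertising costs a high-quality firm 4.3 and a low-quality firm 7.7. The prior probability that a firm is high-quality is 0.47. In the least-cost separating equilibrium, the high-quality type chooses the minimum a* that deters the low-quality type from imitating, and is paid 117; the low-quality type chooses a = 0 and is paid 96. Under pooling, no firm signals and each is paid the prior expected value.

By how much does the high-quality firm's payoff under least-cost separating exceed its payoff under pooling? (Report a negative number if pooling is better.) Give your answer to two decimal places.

Least-cost separating signal: a* solves 96 = 117 − 7.7·a*, so a* = (117 − 96)/7.7 ≈ 2.7273.
High-quality type's separating payoff: 117 − 4.3 × a* = 117 − 4.3 × (117 − 96)/7.7 = 117 − 90.3/7.7 ≈ 105.2727.
Pooling payoff: 0.47 × 117 + 0.53 × 96 = 105.87.
Difference: 105.2727 − 105.87 = -0.5973, i.e. -0.60 to two decimal places.
The high-quality type would prefer the pooling outcome.

-0.60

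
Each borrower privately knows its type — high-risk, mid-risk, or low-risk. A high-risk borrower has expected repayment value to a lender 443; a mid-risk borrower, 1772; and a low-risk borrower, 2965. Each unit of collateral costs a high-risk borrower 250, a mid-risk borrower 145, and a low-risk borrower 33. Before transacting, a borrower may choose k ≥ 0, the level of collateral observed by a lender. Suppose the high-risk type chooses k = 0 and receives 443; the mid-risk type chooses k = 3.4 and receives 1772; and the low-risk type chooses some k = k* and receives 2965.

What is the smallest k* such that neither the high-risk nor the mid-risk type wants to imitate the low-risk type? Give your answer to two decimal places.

11.63

Mid-risk type (on-path payoff 1772 − 145×3.4 = 1279) won't mimic when 1279 ≥ 2965 − 145·k*, i.e. k* ≥ 11.63.
High-risk type (on-path payoff 443) won't mimic when 443 ≥ 2965 − 250·k*, i.e. k* ≥ 10.09.
Both must hold, so k* = max(10.09, 11.63) = 11.63. The mid-risk type's constraint binds.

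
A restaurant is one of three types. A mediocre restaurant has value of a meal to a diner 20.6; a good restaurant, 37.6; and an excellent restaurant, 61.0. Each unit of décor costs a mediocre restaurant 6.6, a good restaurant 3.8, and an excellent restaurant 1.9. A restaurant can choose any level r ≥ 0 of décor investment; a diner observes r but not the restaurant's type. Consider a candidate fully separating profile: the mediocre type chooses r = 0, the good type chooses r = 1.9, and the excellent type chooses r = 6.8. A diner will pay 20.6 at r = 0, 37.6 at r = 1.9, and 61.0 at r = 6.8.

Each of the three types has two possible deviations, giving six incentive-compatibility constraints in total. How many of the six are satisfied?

Mediocre (own payoff 20.6): to r=1.9 gives 37.6 − 6.6×1.9 = 25.06 → profitable ✗; to r=6.8 gives 61.0 − 6.6×6.8 = 16.12 → no gain ✓.
Excellent (own payoff 61.0 − 1.9×6.8 = 48.08): to r=0 gives 20.6 → no gain ✓; to r=1.9 gives 37.6 − 1.9×1.9 = 33.99 → no gain ✓.
Good (own payoff 37.6 − 3.8×1.9 = 30.38): to r=0 gives 20.6 → no gain ✓; to r=6.8 gives 61.0 − 3.8×6.8 = 35.16 → profitable ✗.
4 of the 6 constraints hold; not an equilibrium.

4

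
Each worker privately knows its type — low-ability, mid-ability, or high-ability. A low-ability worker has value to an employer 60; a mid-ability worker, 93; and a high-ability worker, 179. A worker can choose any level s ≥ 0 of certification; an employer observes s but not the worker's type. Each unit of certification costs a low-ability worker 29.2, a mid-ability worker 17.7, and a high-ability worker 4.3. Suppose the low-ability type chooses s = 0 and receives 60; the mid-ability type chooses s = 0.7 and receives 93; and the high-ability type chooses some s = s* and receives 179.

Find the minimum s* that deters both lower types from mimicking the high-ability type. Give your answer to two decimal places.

5.56

Mid-ability type (on-path payoff 93 − 17.7×0.7 = 80.61) won't mimic when 80.61 ≥ 179 − 17.7·s*, i.e. s* ≥ 5.56.
Low-ability type (on-path payoff 60) won't mimic when 60 ≥ 179 − 29.2·s*, i.e. s* ≥ 4.08.
Both must hold, so s* = max(4.08, 5.56) = 5.56. The mid-ability type's constraint binds.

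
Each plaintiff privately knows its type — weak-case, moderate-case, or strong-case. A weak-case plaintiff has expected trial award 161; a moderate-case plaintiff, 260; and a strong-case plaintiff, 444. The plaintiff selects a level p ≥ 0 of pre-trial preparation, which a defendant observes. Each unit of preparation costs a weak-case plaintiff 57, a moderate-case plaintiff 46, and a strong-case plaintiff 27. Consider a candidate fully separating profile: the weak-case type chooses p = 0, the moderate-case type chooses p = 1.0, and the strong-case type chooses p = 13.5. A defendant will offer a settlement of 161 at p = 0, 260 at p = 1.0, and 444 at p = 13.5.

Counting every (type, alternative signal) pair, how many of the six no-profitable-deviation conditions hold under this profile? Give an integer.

3

Weak-case (own payoff 161): to p=1.0 gives 260 − 57×1.0 = 203 → profitable ✗; to p=13.5 gives 444 − 57×13.5 = -325.5 → no gain ✓.
Strong-case (own payoff 444 − 27×13.5 = 79.5): to p=0 gives 161 → profitable ✗; to p=1.0 gives 260 − 27×1.0 = 233 → profitable ✗.
Moderate-case (own payoff 260 − 46×1.0 = 214): to p=0 gives 161 → no gain ✓; to p=13.5 gives 444 − 46×13.5 = -177 → no gain ✓.
3 of the 6 constraints hold; not an equilibrium.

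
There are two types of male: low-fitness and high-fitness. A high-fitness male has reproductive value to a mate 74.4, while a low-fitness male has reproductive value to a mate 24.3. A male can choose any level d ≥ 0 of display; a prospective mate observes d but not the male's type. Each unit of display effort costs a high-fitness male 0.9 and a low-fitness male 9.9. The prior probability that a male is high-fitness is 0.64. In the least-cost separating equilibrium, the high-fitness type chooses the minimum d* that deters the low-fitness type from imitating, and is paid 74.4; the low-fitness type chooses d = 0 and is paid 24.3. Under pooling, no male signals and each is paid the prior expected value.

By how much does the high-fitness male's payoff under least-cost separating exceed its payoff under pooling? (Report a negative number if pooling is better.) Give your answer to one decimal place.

13.5

Least-cost separating signal: d* solves 24.3 = 74.4 − 9.9·d*, so d* = (74.4 − 24.3)/9.9 ≈ 5.0606.
High-fitness type's separating payoff: 74.4 − 0.9 × d* = 74.4 − 0.9 × (74.4 − 24.3)/9.9 = 74.4 − 45.09/9.9 ≈ 69.845.
Pooling payoff: 0.64 × 74.4 + 0.36 × 24.3 = 56.364.
Difference: 69.845 − 56.364 = 13.481, i.e. 13.5 to one decimal place.
The high-fitness type prefers to separate.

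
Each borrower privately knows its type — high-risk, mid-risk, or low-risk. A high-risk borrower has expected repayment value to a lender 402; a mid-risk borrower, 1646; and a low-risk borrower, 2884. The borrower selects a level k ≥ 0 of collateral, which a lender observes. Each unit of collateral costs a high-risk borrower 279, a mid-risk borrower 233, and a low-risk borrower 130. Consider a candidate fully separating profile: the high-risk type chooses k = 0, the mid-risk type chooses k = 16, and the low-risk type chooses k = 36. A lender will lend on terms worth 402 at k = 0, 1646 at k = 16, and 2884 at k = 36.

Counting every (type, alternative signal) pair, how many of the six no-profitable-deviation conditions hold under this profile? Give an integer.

3

Low-risk (own payoff 2884 − 130×36 = -1796): to k=0 gives 402 → profitable ✗; to k=16 gives 1646 − 130×16 = -434 → profitable ✗.
High-risk (own payoff 402): to k=16 gives 1646 − 279×16 = -2818 → no gain ✓; to k=36 gives 2884 − 279×36 = -7160 → no gain ✓.
Mid-risk (own payoff 1646 − 233×16 = -2082): to k=0 gives 402 → profitable ✗; to k=36 gives 2884 − 233×36 = -5504 → no gain ✓.
3 of the 6 constraints hold; not an equilibrium.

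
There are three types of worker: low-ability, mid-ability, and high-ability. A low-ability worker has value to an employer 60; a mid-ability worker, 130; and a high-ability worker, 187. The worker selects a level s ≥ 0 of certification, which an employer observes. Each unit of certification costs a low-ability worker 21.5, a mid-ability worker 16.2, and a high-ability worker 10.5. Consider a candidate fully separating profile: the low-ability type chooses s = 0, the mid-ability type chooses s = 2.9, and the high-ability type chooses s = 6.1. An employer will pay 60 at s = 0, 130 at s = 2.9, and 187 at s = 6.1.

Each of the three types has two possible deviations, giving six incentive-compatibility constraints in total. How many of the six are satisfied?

Mid-ability (own payoff 130 − 16.2×2.9 = 83.02): to s=0 gives 60 → no gain ✓; to s=6.1 gives 187 − 16.2×6.1 = 88.18 → profitable ✗.
Low-ability (own payoff 60): to s=2.9 gives 130 − 21.5×2.9 = 67.65 → profitable ✗; to s=6.1 gives 187 − 21.5×6.1 = 55.85 → no gain ✓.
High-ability (own payoff 187 − 10.5×6.1 = 122.95): to s=0 gives 60 → no gain ✓; to s=2.9 gives 130 − 10.5×2.9 = 99.55 → no gain ✓.
4 of the 6 constraints hold; not an equilibrium.

4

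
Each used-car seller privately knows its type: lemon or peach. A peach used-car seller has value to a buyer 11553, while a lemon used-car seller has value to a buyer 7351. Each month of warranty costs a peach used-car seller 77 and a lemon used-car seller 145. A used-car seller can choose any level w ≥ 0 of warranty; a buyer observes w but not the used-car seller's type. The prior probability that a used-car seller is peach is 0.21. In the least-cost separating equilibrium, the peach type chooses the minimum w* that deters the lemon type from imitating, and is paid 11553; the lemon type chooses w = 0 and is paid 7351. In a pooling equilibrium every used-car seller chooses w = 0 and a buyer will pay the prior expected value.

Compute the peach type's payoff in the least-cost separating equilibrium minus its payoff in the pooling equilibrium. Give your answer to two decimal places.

1088.17

Least-cost separating signal: w* solves 7351 = 11553 − 145·w*, so w* = (11553 − 7351)/145 ≈ 28.9793.
Peach type's separating payoff: 11553 − 77 × w* = 11553 − 77 × (11553 − 7351)/145 = 11553 − 323554/145 ≈ 9321.5931.
Pooling payoff: 0.21 × 11553 + 0.79 × 7351 = 8233.42.
Difference: 9321.5931 − 8233.42 = 1088.1731, i.e. 1088.17 to two decimal places.
The peach type prefers to separate.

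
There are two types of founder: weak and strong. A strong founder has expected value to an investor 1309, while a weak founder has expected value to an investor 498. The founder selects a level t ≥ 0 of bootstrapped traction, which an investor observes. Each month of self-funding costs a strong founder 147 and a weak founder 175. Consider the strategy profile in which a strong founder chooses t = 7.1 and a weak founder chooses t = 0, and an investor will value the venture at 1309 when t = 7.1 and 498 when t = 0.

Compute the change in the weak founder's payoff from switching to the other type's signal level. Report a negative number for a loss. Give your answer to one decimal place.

-431.5

Playing t = 0 the weak founder receives 498.
Deviating to t = 7.1 brings payment 1309 at cost 175 × 7.1 = 1242.5, netting 66.5.
Gain from deviating: 66.5 − 498 = -431.5.
The gain is negative, so the weak type's incentive-compatibility constraint is satisfied.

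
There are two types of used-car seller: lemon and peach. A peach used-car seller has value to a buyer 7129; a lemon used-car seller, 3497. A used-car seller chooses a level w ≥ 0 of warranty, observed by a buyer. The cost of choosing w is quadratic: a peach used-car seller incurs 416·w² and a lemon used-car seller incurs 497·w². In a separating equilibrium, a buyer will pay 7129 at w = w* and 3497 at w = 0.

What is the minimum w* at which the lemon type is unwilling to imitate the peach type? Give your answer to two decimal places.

2.70

The lemon type at w = 0 receives 3497; imitating at w* yields 7129 − 497·w*².
Indifference: 3497 = 7129 − 497·w*², so w*² = (7129 − 3497) / 497 ≈ 7.3078.
w* = √7.3078 ≈ 2.70.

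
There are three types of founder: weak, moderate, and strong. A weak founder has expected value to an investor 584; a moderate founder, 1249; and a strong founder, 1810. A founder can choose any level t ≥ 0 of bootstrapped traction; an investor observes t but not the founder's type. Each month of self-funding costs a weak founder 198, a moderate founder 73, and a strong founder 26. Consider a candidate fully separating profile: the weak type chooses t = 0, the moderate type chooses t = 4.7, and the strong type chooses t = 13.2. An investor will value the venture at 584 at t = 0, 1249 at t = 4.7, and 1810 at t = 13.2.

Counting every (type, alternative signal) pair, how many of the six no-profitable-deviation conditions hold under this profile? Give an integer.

Strong (own payoff 1810 − 26×13.2 = 1466.8): to t=0 gives 584 → no gain ✓; to t=4.7 gives 1249 − 26×4.7 = 1126.8 → no gain ✓.
Weak (own payoff 584): to t=4.7 gives 1249 − 198×4.7 = 318.4 → no gain ✓; to t=13.2 gives 1810 − 198×13.2 = -803.6 → no gain ✓.
Moderate (own payoff 1249 − 73×4.7 = 905.9): to t=0 gives 584 → no gain ✓; to t=13.2 gives 1810 − 73×13.2 = 846.4 → no gain ✓.
6 of the 6 constraints hold; this profile is a separating equilibrium.

6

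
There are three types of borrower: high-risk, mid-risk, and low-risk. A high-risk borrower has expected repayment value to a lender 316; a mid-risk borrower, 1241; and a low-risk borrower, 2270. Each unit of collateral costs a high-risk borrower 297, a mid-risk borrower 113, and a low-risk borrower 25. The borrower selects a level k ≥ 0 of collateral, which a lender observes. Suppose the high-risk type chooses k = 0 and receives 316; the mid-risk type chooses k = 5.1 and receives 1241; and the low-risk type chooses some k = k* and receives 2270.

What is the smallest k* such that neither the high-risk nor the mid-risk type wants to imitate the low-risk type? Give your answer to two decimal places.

14.21

High-risk type (on-path payoff 316) won't mimic when 316 ≥ 2270 − 297·k*, i.e. k* ≥ 6.58.
Mid-risk type (on-path payoff 1241 − 113×5.1 = 664.7) won't mimic when 664.7 ≥ 2270 − 113·k*, i.e. k* ≥ 14.21.
Both must hold, so k* = max(6.58, 14.21) = 14.21. The mid-risk type's constraint binds.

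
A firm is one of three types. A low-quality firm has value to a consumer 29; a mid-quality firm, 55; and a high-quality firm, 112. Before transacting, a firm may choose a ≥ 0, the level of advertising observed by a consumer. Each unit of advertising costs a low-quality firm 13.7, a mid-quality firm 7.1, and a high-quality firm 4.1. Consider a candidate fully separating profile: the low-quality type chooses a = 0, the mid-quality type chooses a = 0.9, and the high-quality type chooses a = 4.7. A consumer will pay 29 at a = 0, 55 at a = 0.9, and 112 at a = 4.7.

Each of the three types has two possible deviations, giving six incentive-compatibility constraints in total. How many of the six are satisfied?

3

High-quality (own payoff 112 − 4.1×4.7 = 92.73): to a=0 gives 29 → no gain ✓; to a=0.9 gives 55 − 4.1×0.9 = 51.31 → no gain ✓.
Low-quality (own payoff 29): to a=0.9 gives 55 − 13.7×0.9 = 42.67 → profitable ✗; to a=4.7 gives 112 − 13.7×4.7 = 47.61 → profitable ✗.
Mid-quality (own payoff 55 − 7.1×0.9 = 48.61): to a=0 gives 29 → no gain ✓; to a=4.7 gives 112 − 7.1×4.7 = 78.63 → profitable ✗.
3 of the 6 constraints hold; not an equilibrium.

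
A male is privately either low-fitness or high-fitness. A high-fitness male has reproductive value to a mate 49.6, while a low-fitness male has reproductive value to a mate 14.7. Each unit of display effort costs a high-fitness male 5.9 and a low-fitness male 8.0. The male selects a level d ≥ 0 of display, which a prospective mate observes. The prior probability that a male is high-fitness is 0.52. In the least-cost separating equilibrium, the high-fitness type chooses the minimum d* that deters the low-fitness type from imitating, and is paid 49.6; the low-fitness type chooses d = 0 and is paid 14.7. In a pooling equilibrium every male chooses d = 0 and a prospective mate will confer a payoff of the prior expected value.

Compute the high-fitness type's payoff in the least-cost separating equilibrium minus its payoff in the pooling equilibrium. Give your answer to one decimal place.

-9.0

Least-cost separating signal: d* solves 14.7 = 49.6 − 8.0·d*, so d* = (49.6 − 14.7)/8.0 = 4.3625.
High-fitness type's separating payoff: 49.6 − 5.9 × d* = 49.6 − 5.9 × (49.6 − 14.7)/8.0 = 49.6 − 205.91/8.0 ≈ 23.861.
Pooling payoff: 0.52 × 49.6 + 0.48 × 14.7 = 32.848.
Difference: 23.861 − 32.848 = -8.987, i.e. -9.0 to one decimal place.
The high-fitness type would prefer the pooling outcome.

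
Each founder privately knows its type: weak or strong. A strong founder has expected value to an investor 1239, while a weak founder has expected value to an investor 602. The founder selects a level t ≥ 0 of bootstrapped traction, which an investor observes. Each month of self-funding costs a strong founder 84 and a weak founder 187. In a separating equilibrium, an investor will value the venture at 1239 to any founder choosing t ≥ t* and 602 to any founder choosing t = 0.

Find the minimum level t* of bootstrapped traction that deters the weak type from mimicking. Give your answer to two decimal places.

A weak founder choosing t = 0 receives 602.
Imitating at t* instead would pay 1239 at cost 187·t*, netting 1239 − 187·t*.
Indifference: 602 = 1239 − 187·t*, so t* = (1239 − 602) / 187 ≈ 3.41.
This is the weak type's binding incentive-compatibility constraint; any t ≥ 3.41 sustains separation on that side.

3.41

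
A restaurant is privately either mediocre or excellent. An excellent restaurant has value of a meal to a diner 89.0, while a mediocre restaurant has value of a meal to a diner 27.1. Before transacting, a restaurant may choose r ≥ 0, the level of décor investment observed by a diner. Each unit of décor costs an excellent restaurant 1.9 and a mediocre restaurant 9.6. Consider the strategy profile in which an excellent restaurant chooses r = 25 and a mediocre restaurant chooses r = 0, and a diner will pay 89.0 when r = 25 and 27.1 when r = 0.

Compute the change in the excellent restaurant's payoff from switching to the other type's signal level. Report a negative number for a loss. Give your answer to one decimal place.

Playing r = 25 the excellent restaurant receives 89.0 − 1.9 × 25 = 41.5.
Deviating to r = 0 yields 27.1 instead.
Gain from deviating: 27.1 − 41.5 = -14.4.
The gain is negative, so the excellent type's incentive-compatibility constraint is satisfied.

-14.4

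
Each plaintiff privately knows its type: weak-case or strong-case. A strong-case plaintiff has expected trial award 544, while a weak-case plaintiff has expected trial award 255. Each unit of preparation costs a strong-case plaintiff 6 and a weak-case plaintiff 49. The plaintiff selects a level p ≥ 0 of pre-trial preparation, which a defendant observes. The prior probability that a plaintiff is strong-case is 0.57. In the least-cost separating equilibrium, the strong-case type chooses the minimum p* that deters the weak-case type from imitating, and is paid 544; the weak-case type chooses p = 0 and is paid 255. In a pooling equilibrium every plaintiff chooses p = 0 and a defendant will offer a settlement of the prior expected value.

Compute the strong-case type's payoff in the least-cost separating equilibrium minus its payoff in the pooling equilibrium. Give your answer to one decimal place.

88.9

Least-cost separating signal: p* solves 255 = 544 − 49·p*, so p* = (544 − 255)/49 ≈ 5.8980.
Strong-case type's separating payoff: 544 − 6 × p* = 544 − 6 × (544 − 255)/49 = 544 − 1734/49 ≈ 508.612.
Pooling payoff: 0.57 × 544 + 0.43 × 255 = 419.73.
Difference: 508.612 − 419.73 = 88.882, i.e. 88.9 to one decimal place.
The strong-case type prefers to separate.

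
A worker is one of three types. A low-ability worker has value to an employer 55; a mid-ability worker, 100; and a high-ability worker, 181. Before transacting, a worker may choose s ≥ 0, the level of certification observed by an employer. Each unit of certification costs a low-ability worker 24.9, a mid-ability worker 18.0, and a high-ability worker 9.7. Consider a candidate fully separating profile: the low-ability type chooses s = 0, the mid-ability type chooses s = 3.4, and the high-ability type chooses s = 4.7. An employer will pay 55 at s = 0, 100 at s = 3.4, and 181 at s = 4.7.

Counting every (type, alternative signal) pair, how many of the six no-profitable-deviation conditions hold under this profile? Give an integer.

High-ability (own payoff 181 − 9.7×4.7 = 135.41): to s=0 gives 55 → no gain ✓; to s=3.4 gives 100 − 9.7×3.4 = 67.02 → no gain ✓.
Mid-ability (own payoff 100 − 18.0×3.4 = 38.8): to s=0 gives 55 → profitable ✗; to s=4.7 gives 181 − 18.0×4.7 = 96.4 → profitable ✗.
Low-ability (own payoff 55): to s=3.4 gives 100 − 24.9×3.4 = 15.34 → no gain ✓; to s=4.7 gives 181 − 24.9×4.7 = 63.97 → profitable ✗.
3 of the 6 constraints hold; not an equilibrium.

3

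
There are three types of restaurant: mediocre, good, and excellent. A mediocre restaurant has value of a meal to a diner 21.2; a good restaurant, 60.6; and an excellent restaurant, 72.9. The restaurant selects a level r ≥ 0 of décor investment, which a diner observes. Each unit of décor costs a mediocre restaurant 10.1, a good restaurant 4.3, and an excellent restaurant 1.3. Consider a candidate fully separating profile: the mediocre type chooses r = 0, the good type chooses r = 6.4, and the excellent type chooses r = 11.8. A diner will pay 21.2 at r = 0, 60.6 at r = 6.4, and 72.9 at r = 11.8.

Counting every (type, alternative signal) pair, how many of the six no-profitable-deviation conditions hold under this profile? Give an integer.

Excellent (own payoff 72.9 − 1.3×11.8 = 57.56): to r=0 gives 21.2 → no gain ✓; to r=6.4 gives 60.6 − 1.3×6.4 = 52.28 → no gain ✓.
Good (own payoff 60.6 − 4.3×6.4 = 33.08): to r=0 gives 21.2 → no gain ✓; to r=11.8 gives 72.9 − 4.3×11.8 = 22.16 → no gain ✓.
Mediocre (own payoff 21.2): to r=6.4 gives 60.6 − 10.1×6.4 = -4.04 → no gain ✓; to r=11.8 gives 72.9 − 10.1×11.8 = -46.28 → no gain ✓.
6 of the 6 constraints hold; this profile is a separating equilibrium.

6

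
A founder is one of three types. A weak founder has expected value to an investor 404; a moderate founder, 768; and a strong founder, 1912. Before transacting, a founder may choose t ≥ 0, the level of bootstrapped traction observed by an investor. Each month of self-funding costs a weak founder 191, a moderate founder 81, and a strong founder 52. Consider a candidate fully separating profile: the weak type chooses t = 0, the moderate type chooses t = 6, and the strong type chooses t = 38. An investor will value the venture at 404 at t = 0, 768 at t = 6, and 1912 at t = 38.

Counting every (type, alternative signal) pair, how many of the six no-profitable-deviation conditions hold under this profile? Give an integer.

3

Moderate (own payoff 768 − 81×6 = 282): to t=0 gives 404 → profitable ✗; to t=38 gives 1912 − 81×38 = -1166 → no gain ✓.
Weak (own payoff 404): to t=6 gives 768 − 191×6 = -378 → no gain ✓; to t=38 gives 1912 − 191×38 = -5346 → no gain ✓.
Strong (own payoff 1912 − 52×38 = -64): to t=0 gives 404 → profitable ✗; to t=6 gives 768 − 52×6 = 456 → profitable ✗.
3 of the 6 constraints hold; not an equilibrium.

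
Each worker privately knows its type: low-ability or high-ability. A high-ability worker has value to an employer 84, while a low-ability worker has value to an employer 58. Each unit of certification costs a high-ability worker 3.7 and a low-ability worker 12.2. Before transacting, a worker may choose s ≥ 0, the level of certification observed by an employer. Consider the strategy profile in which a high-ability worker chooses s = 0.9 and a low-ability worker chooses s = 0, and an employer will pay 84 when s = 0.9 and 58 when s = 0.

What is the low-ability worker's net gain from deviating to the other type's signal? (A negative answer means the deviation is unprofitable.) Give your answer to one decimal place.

Playing s = 0 the low-ability worker receives 58.
Deviating to s = 0.9 brings payment 84 at cost 12.2 × 0.9 = 10.98, netting 73.02.
Gain from deviating: 73.02 − 58 = 15.02, i.e. 15.0 to one decimal place.
The gain is positive, so the low-ability type's incentive-compatibility constraint is violated — this profile is not a separating equilibrium.

15.0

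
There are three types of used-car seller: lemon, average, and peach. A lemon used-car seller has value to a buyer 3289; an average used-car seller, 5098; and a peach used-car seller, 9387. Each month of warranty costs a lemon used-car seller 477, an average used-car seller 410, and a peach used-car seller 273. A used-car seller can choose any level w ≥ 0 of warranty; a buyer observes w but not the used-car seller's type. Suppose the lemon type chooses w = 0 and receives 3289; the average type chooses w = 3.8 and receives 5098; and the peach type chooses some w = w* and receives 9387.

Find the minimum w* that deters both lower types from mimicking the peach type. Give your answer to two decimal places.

Lemon type (on-path payoff 3289) won't mimic when 3289 ≥ 9387 − 477·w*, i.e. w* ≥ 12.78.
Average type (on-path payoff 5098 − 410×3.8 = 3540) won't mimic when 3540 ≥ 9387 − 410·w*, i.e. w* ≥ 14.26.
Both must hold, so w* = max(12.78, 14.26) = 14.26. The average type's constraint binds.

14.26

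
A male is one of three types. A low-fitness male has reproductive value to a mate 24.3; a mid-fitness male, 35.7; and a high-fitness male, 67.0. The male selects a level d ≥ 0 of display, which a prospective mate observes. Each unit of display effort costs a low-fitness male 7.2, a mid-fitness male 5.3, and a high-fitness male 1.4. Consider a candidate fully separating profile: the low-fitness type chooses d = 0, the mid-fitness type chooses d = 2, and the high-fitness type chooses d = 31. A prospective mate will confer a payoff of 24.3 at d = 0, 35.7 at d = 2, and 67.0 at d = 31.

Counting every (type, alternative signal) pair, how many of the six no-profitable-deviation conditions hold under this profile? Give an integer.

Mid-fitness (own payoff 35.7 − 5.3×2 = 25.1): to d=0 gives 24.3 → no gain ✓; to d=31 gives 67.0 − 5.3×31 = -97.3 → no gain ✓.
High-fitness (own payoff 67.0 − 1.4×31 = 23.6): to d=0 gives 24.3 → profitable ✗; to d=2 gives 35.7 − 1.4×2 = 32.9 → profitable ✗.
Low-fitness (own payoff 24.3): to d=2 gives 35.7 − 7.2×2 = 21.3 → no gain ✓; to d=31 gives 67.0 − 7.2×31 = -156.2 → no gain ✓.
4 of the 6 constraints hold; not an equilibrium.

4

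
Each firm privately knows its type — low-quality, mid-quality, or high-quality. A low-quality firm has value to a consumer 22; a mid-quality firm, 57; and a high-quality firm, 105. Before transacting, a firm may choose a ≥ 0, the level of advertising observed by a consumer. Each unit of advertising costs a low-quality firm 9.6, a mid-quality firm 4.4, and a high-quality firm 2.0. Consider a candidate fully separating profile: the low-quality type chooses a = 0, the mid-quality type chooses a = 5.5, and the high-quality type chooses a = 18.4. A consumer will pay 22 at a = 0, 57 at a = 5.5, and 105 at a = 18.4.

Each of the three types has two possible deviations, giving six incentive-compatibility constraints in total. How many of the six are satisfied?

Low-quality (own payoff 22): to a=5.5 gives 57 − 9.6×5.5 = 4.2 → no gain ✓; to a=18.4 gives 105 − 9.6×18.4 = -71.64 → no gain ✓.
Mid-quality (own payoff 57 − 4.4×5.5 = 32.8): to a=0 gives 22 → no gain ✓; to a=18.4 gives 105 − 4.4×18.4 = 24.04 → no gain ✓.
High-quality (own payoff 105 − 2.0×18.4 = 68.2): to a=0 gives 22 → no gain ✓; to a=5.5 gives 57 − 2.0×5.5 = 46 → no gain ✓.
6 of the 6 constraints hold; this profile is a separating equilibrium.

6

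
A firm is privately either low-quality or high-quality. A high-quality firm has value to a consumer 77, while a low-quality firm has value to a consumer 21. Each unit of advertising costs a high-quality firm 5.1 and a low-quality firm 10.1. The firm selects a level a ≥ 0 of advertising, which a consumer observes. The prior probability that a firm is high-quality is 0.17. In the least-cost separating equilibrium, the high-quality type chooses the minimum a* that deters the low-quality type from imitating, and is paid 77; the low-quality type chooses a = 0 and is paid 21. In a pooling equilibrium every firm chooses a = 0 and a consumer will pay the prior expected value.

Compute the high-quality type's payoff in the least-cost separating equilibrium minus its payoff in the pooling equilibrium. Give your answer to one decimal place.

18.2

Least-cost separating signal: a* solves 21 = 77 − 10.1·a*, so a* = (77 − 21)/10.1 ≈ 5.5446.
High-quality type's separating payoff: 77 − 5.1 × a* = 77 − 5.1 × (77 − 21)/10.1 = 77 − 285.6/10.1 ≈ 48.723.
Pooling payoff: 0.17 × 77 + 0.83 × 21 = 30.52.
Difference: 48.723 − 30.52 = 18.203, i.e. 18.2 to one decimal place.
The high-quality type prefers to separate.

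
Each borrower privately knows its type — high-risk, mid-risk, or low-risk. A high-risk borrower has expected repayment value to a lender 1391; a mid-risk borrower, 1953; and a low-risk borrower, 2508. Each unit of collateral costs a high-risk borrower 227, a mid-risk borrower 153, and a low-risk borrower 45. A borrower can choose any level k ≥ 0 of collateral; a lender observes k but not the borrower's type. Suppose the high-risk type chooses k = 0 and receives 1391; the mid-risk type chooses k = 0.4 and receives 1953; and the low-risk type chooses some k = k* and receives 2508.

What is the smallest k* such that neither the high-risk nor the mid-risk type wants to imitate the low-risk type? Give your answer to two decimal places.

4.92

High-risk type (on-path payoff 1391) won't mimic when 1391 ≥ 2508 − 227·k*, i.e. k* ≥ 4.92.
Mid-risk type (on-path payoff 1953 − 153×0.4 = 1891.8) won't mimic when 1891.8 ≥ 2508 − 153·k*, i.e. k* ≥ 4.03.
Both must hold, so k* = max(4.92, 4.03) = 4.92. The high-risk type's constraint binds.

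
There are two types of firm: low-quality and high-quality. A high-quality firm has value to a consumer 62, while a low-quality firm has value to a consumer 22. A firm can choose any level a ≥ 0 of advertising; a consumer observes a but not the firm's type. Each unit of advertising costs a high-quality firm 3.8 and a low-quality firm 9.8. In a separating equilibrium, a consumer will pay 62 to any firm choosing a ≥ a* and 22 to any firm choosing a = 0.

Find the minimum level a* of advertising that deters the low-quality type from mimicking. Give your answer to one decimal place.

A low-quality firm choosing a = 0 receives 22.
Imitating at a* instead would pay 62 at cost 9.8·a*, netting 62 − 9.8·a*.
Indifference: 22 = 62 − 9.8·a*, so a* = (62 − 22) / 9.8 ≈ 4.1.
This is the low-quality type's binding incentive-compatibility constraint; any a ≥ 4.1 sustains separation on that side.

4.1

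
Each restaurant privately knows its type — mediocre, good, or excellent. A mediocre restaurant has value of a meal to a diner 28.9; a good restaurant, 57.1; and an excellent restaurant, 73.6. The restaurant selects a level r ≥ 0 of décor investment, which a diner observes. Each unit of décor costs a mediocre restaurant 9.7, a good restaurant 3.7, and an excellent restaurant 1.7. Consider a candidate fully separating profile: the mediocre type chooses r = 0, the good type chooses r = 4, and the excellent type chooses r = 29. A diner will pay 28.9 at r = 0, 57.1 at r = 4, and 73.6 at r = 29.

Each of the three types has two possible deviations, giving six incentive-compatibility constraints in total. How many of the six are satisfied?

Mediocre (own payoff 28.9): to r=4 gives 57.1 − 9.7×4 = 18.3 → no gain ✓; to r=29 gives 73.6 − 9.7×29 = -207.7 → no gain ✓.
Good (own payoff 57.1 − 3.7×4 = 42.3): to r=0 gives 28.9 → no gain ✓; to r=29 gives 73.6 − 3.7×29 = -33.7 → no gain ✓.
Excellent (own payoff 73.6 − 1.7×29 = 24.3): to r=0 gives 28.9 → profitable ✗; to r=4 gives 57.1 − 1.7×4 = 50.3 → profitable ✗.
4 of the 6 constraints hold; not an equilibrium.

4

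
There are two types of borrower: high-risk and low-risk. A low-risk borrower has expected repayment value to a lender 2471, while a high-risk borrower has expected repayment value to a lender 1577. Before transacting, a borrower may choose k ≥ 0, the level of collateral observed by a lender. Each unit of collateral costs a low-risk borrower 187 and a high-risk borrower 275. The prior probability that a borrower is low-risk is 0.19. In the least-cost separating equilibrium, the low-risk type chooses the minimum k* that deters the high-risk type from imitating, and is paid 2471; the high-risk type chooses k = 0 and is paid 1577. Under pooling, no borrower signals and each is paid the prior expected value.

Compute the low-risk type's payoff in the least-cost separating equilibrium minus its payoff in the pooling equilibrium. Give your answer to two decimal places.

Least-cost separating signal: k* solves 1577 = 2471 − 275·k*, so k* = (2471 − 1577)/275 ≈ 3.2509.
Low-risk type's separating payoff: 2471 − 187 × k* = 2471 − 187 × (2471 − 1577)/275 = 2471 − 167178/275 = 1863.08.
Pooling payoff: 0.19 × 2471 + 0.81 × 1577 = 1746.86.
Difference: 1863.08 − 1746.86 = 116.22.
The low-risk type prefers to separate.

116.22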